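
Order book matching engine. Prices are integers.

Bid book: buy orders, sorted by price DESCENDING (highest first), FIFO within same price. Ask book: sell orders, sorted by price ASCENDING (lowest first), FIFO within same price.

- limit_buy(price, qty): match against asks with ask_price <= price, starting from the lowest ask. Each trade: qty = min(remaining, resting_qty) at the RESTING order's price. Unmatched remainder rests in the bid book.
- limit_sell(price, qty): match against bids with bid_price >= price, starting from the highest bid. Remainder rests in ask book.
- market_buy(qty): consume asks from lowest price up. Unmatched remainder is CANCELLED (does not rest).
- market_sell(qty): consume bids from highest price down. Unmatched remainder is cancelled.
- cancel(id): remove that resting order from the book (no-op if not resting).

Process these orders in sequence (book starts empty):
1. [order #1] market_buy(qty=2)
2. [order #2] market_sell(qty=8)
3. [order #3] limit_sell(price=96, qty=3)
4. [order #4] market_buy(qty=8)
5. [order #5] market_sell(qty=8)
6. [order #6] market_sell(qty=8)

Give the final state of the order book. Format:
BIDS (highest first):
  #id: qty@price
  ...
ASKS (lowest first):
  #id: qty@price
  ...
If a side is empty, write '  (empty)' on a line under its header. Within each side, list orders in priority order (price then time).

After op 1 [order #1] market_buy(qty=2): fills=none; bids=[-] asks=[-]
After op 2 [order #2] market_sell(qty=8): fills=none; bids=[-] asks=[-]
After op 3 [order #3] limit_sell(price=96, qty=3): fills=none; bids=[-] asks=[#3:3@96]
After op 4 [order #4] market_buy(qty=8): fills=#4x#3:3@96; bids=[-] asks=[-]
After op 5 [order #5] market_sell(qty=8): fills=none; bids=[-] asks=[-]
After op 6 [order #6] market_sell(qty=8): fills=none; bids=[-] asks=[-]

Answer: BIDS (highest first):
  (empty)
ASKS (lowest first):
  (empty)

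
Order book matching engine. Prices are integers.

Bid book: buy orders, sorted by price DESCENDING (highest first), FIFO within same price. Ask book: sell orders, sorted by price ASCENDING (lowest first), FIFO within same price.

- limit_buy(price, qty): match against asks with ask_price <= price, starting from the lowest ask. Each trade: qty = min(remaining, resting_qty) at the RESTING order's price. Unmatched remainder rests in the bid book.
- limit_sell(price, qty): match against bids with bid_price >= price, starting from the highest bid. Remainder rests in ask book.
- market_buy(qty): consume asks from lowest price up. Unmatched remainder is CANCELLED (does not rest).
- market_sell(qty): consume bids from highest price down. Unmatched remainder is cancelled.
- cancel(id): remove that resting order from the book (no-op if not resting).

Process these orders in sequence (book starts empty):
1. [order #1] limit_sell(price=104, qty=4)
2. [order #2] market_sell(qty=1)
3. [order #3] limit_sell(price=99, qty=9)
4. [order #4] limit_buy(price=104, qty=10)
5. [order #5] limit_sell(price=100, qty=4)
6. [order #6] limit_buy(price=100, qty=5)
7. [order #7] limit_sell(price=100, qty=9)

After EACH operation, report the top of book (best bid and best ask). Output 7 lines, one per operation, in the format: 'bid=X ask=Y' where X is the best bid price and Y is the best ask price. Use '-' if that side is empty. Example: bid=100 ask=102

After op 1 [order #1] limit_sell(price=104, qty=4): fills=none; bids=[-] asks=[#1:4@104]
After op 2 [order #2] market_sell(qty=1): fills=none; bids=[-] asks=[#1:4@104]
After op 3 [order #3] limit_sell(price=99, qty=9): fills=none; bids=[-] asks=[#3:9@99 #1:4@104]
After op 4 [order #4] limit_buy(price=104, qty=10): fills=#4x#3:9@99 #4x#1:1@104; bids=[-] asks=[#1:3@104]
After op 5 [order #5] limit_sell(price=100, qty=4): fills=none; bids=[-] asks=[#5:4@100 #1:3@104]
After op 6 [order #6] limit_buy(price=100, qty=5): fills=#6x#5:4@100; bids=[#6:1@100] asks=[#1:3@104]
After op 7 [order #7] limit_sell(price=100, qty=9): fills=#6x#7:1@100; bids=[-] asks=[#7:8@100 #1:3@104]

Answer: bid=- ask=104
bid=- ask=104
bid=- ask=99
bid=- ask=104
bid=- ask=100
bid=100 ask=104
bid=- ask=100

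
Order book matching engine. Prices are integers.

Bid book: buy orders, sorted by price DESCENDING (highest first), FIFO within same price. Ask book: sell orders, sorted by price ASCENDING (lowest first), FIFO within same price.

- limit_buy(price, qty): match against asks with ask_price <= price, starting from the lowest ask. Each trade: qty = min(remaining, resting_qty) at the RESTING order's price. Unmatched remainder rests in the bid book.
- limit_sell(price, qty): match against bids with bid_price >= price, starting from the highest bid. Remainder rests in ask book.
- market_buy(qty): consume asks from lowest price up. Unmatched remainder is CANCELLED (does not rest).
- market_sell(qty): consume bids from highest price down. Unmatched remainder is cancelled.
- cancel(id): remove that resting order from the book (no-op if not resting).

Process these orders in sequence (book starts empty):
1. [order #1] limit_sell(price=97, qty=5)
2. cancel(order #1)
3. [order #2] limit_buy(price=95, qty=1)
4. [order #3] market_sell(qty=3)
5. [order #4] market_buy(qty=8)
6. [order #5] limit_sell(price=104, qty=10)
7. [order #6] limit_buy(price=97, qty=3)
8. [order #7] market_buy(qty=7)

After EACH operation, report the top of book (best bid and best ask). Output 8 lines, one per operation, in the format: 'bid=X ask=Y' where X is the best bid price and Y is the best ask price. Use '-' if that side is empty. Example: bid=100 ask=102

Answer: bid=- ask=97
bid=- ask=-
bid=95 ask=-
bid=- ask=-
bid=- ask=-
bid=- ask=104
bid=97 ask=104
bid=97 ask=104

Derivation:
After op 1 [order #1] limit_sell(price=97, qty=5): fills=none; bids=[-] asks=[#1:5@97]
After op 2 cancel(order #1): fills=none; bids=[-] asks=[-]
After op 3 [order #2] limit_buy(price=95, qty=1): fills=none; bids=[#2:1@95] asks=[-]
After op 4 [order #3] market_sell(qty=3): fills=#2x#3:1@95; bids=[-] asks=[-]
After op 5 [order #4] market_buy(qty=8): fills=none; bids=[-] asks=[-]
After op 6 [order #5] limit_sell(price=104, qty=10): fills=none; bids=[-] asks=[#5:10@104]
After op 7 [order #6] limit_buy(price=97, qty=3): fills=none; bids=[#6:3@97] asks=[#5:10@104]
After op 8 [order #7] market_buy(qty=7): fills=#7x#5:7@104; bids=[#6:3@97] asks=[#5:3@104]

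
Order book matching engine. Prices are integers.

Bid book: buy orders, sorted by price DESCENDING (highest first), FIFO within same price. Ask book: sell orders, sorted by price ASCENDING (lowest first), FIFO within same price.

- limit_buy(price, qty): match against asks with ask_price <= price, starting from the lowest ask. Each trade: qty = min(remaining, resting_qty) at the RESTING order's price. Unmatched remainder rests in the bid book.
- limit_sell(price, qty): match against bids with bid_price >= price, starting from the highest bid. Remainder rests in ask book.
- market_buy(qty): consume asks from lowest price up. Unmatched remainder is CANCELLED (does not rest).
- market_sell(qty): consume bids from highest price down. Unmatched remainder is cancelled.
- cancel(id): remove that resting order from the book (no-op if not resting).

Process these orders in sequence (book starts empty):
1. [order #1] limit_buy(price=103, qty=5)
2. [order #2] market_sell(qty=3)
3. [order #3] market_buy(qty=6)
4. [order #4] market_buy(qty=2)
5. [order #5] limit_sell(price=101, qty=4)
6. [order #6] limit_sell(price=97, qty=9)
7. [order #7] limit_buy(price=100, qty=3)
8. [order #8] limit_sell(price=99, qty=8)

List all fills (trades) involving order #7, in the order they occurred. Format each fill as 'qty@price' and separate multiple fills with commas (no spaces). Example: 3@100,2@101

After op 1 [order #1] limit_buy(price=103, qty=5): fills=none; bids=[#1:5@103] asks=[-]
After op 2 [order #2] market_sell(qty=3): fills=#1x#2:3@103; bids=[#1:2@103] asks=[-]
After op 3 [order #3] market_buy(qty=6): fills=none; bids=[#1:2@103] asks=[-]
After op 4 [order #4] market_buy(qty=2): fills=none; bids=[#1:2@103] asks=[-]
After op 5 [order #5] limit_sell(price=101, qty=4): fills=#1x#5:2@103; bids=[-] asks=[#5:2@101]
After op 6 [order #6] limit_sell(price=97, qty=9): fills=none; bids=[-] asks=[#6:9@97 #5:2@101]
After op 7 [order #7] limit_buy(price=100, qty=3): fills=#7x#6:3@97; bids=[-] asks=[#6:6@97 #5:2@101]
After op 8 [order #8] limit_sell(price=99, qty=8): fills=none; bids=[-] asks=[#6:6@97 #8:8@99 #5:2@101]

Answer: 3@97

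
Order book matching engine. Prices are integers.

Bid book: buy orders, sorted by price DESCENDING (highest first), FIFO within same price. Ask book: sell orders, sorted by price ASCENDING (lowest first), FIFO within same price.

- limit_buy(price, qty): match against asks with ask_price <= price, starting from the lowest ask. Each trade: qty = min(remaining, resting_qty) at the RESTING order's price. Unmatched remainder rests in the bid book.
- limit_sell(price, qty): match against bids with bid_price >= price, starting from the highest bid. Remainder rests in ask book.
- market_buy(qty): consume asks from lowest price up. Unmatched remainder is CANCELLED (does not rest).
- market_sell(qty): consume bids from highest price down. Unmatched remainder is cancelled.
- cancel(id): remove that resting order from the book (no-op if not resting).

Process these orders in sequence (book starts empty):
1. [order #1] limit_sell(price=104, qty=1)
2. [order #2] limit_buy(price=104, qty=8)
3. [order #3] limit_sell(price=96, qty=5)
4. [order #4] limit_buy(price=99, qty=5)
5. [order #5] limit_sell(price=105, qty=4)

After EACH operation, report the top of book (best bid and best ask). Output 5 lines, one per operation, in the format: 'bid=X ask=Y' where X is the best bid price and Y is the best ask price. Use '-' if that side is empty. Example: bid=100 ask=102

Answer: bid=- ask=104
bid=104 ask=-
bid=104 ask=-
bid=104 ask=-
bid=104 ask=105

Derivation:
After op 1 [order #1] limit_sell(price=104, qty=1): fills=none; bids=[-] asks=[#1:1@104]
After op 2 [order #2] limit_buy(price=104, qty=8): fills=#2x#1:1@104; bids=[#2:7@104] asks=[-]
After op 3 [order #3] limit_sell(price=96, qty=5): fills=#2x#3:5@104; bids=[#2:2@104] asks=[-]
After op 4 [order #4] limit_buy(price=99, qty=5): fills=none; bids=[#2:2@104 #4:5@99] asks=[-]
After op 5 [order #5] limit_sell(price=105, qty=4): fills=none; bids=[#2:2@104 #4:5@99] asks=[#5:4@105]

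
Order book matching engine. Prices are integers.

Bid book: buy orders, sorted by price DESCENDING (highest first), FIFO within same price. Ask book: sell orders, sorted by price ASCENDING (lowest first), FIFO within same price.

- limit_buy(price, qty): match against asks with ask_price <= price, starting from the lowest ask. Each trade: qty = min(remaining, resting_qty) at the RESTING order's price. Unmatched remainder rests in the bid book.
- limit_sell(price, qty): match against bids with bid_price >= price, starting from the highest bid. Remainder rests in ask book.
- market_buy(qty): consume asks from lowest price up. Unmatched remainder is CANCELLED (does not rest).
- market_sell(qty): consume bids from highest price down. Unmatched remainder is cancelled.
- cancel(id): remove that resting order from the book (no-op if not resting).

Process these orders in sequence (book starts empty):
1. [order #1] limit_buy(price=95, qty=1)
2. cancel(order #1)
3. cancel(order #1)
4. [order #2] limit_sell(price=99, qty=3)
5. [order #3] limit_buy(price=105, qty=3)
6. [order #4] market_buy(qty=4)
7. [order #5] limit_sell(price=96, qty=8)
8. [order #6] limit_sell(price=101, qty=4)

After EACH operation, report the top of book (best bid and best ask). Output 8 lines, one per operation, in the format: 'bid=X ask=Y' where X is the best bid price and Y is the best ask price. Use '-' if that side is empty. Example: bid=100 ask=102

Answer: bid=95 ask=-
bid=- ask=-
bid=- ask=-
bid=- ask=99
bid=- ask=-
bid=- ask=-
bid=- ask=96
bid=- ask=96

Derivation:
After op 1 [order #1] limit_buy(price=95, qty=1): fills=none; bids=[#1:1@95] asks=[-]
After op 2 cancel(order #1): fills=none; bids=[-] asks=[-]
After op 3 cancel(order #1): fills=none; bids=[-] asks=[-]
After op 4 [order #2] limit_sell(price=99, qty=3): fills=none; bids=[-] asks=[#2:3@99]
After op 5 [order #3] limit_buy(price=105, qty=3): fills=#3x#2:3@99; bids=[-] asks=[-]
After op 6 [order #4] market_buy(qty=4): fills=none; bids=[-] asks=[-]
After op 7 [order #5] limit_sell(price=96, qty=8): fills=none; bids=[-] asks=[#5:8@96]
After op 8 [order #6] limit_sell(price=101, qty=4): fills=none; bids=[-] asks=[#5:8@96 #6:4@101]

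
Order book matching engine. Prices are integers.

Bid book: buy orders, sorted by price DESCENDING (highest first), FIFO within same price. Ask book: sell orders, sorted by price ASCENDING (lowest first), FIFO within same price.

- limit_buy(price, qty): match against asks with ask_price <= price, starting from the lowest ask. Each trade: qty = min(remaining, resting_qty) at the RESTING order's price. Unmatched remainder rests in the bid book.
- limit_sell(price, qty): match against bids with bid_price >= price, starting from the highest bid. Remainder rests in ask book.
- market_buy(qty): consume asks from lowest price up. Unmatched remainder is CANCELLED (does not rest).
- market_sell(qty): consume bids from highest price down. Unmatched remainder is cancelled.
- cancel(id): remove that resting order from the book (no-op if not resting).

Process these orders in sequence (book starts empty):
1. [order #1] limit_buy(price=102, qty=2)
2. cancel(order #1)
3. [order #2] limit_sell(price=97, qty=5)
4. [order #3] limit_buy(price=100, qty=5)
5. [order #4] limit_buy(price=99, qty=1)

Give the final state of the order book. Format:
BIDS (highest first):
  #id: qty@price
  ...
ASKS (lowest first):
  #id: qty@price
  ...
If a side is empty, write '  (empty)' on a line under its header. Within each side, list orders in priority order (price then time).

After op 1 [order #1] limit_buy(price=102, qty=2): fills=none; bids=[#1:2@102] asks=[-]
After op 2 cancel(order #1): fills=none; bids=[-] asks=[-]
After op 3 [order #2] limit_sell(price=97, qty=5): fills=none; bids=[-] asks=[#2:5@97]
After op 4 [order #3] limit_buy(price=100, qty=5): fills=#3x#2:5@97; bids=[-] asks=[-]
After op 5 [order #4] limit_buy(price=99, qty=1): fills=none; bids=[#4:1@99] asks=[-]

Answer: BIDS (highest first):
  #4: 1@99
ASKS (lowest first):
  (empty)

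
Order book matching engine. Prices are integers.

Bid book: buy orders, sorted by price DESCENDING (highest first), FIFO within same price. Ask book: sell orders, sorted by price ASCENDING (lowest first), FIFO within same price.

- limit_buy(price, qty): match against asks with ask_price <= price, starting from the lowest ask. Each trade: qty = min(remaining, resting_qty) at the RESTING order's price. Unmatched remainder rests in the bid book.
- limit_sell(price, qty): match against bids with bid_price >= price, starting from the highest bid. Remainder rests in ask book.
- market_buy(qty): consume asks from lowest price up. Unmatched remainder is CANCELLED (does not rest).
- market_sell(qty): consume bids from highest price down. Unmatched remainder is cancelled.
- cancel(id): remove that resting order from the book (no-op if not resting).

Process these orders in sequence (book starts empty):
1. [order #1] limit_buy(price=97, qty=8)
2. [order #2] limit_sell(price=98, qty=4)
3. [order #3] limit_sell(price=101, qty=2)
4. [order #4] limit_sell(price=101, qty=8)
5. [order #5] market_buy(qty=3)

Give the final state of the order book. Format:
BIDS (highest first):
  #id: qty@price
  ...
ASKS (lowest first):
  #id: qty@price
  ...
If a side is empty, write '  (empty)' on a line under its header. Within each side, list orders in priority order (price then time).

After op 1 [order #1] limit_buy(price=97, qty=8): fills=none; bids=[#1:8@97] asks=[-]
After op 2 [order #2] limit_sell(price=98, qty=4): fills=none; bids=[#1:8@97] asks=[#2:4@98]
After op 3 [order #3] limit_sell(price=101, qty=2): fills=none; bids=[#1:8@97] asks=[#2:4@98 #3:2@101]
After op 4 [order #4] limit_sell(price=101, qty=8): fills=none; bids=[#1:8@97] asks=[#2:4@98 #3:2@101 #4:8@101]
After op 5 [order #5] market_buy(qty=3): fills=#5x#2:3@98; bids=[#1:8@97] asks=[#2:1@98 #3:2@101 #4:8@101]

Answer: BIDS (highest first):
  #1: 8@97
ASKS (lowest first):
  #2: 1@98
  #3: 2@101
  #4: 8@101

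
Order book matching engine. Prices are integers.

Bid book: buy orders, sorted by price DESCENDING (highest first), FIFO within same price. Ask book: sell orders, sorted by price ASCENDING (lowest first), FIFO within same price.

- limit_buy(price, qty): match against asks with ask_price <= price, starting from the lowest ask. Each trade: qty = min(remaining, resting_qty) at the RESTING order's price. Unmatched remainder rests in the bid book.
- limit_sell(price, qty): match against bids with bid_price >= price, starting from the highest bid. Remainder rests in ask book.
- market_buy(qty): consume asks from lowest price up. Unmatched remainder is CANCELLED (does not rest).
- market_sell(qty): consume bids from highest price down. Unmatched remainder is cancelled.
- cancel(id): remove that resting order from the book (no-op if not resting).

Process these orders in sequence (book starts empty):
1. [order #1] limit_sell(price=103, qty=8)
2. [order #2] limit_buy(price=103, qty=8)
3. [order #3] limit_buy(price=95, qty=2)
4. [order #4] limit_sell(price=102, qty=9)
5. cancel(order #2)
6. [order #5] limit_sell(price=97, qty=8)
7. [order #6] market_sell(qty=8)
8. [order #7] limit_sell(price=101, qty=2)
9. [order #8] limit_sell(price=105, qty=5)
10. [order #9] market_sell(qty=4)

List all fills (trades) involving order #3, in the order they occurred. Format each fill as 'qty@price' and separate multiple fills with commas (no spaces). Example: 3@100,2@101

After op 1 [order #1] limit_sell(price=103, qty=8): fills=none; bids=[-] asks=[#1:8@103]
After op 2 [order #2] limit_buy(price=103, qty=8): fills=#2x#1:8@103; bids=[-] asks=[-]
After op 3 [order #3] limit_buy(price=95, qty=2): fills=none; bids=[#3:2@95] asks=[-]
After op 4 [order #4] limit_sell(price=102, qty=9): fills=none; bids=[#3:2@95] asks=[#4:9@102]
After op 5 cancel(order #2): fills=none; bids=[#3:2@95] asks=[#4:9@102]
After op 6 [order #5] limit_sell(price=97, qty=8): fills=none; bids=[#3:2@95] asks=[#5:8@97 #4:9@102]
After op 7 [order #6] market_sell(qty=8): fills=#3x#6:2@95; bids=[-] asks=[#5:8@97 #4:9@102]
After op 8 [order #7] limit_sell(price=101, qty=2): fills=none; bids=[-] asks=[#5:8@97 #7:2@101 #4:9@102]
After op 9 [order #8] limit_sell(price=105, qty=5): fills=none; bids=[-] asks=[#5:8@97 #7:2@101 #4:9@102 #8:5@105]
After op 10 [order #9] market_sell(qty=4): fills=none; bids=[-] asks=[#5:8@97 #7:2@101 #4:9@102 #8:5@105]

Answer: 2@95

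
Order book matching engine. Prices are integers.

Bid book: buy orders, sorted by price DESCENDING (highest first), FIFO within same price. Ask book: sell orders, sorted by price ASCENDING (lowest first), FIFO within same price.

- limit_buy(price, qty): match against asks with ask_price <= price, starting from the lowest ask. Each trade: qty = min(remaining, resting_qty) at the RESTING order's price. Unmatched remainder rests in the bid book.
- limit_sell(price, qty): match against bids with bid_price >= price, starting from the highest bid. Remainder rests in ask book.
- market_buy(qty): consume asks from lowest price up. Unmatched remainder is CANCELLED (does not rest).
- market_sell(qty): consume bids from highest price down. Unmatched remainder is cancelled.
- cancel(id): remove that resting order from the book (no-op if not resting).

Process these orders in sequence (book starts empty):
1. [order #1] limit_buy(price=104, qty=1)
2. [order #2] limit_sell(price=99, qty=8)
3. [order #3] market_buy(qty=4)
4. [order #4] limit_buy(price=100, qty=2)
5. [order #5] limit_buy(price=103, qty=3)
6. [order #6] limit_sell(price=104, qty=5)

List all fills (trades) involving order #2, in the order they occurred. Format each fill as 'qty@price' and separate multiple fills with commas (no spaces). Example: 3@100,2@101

Answer: 1@104,4@99,2@99,1@99

Derivation:
After op 1 [order #1] limit_buy(price=104, qty=1): fills=none; bids=[#1:1@104] asks=[-]
After op 2 [order #2] limit_sell(price=99, qty=8): fills=#1x#2:1@104; bids=[-] asks=[#2:7@99]
After op 3 [order #3] market_buy(qty=4): fills=#3x#2:4@99; bids=[-] asks=[#2:3@99]
After op 4 [order #4] limit_buy(price=100, qty=2): fills=#4x#2:2@99; bids=[-] asks=[#2:1@99]
After op 5 [order #5] limit_buy(price=103, qty=3): fills=#5x#2:1@99; bids=[#5:2@103] asks=[-]
After op 6 [order #6] limit_sell(price=104, qty=5): fills=none; bids=[#5:2@103] asks=[#6:5@104]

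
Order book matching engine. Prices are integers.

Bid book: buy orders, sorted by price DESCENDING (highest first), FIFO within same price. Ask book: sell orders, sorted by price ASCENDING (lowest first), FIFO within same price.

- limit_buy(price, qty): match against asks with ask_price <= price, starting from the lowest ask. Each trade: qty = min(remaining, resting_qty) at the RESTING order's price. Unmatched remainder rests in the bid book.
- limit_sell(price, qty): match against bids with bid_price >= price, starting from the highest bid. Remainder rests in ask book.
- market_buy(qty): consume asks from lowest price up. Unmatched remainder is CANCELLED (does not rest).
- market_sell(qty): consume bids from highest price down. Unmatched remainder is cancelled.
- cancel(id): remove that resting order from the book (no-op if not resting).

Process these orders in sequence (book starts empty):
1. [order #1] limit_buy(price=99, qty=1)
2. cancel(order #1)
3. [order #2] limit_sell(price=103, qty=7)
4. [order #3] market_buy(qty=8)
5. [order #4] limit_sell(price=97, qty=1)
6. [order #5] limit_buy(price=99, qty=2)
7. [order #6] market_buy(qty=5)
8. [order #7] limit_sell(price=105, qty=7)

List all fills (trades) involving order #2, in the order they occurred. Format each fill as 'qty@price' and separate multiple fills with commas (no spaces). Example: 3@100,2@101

Answer: 7@103

Derivation:
After op 1 [order #1] limit_buy(price=99, qty=1): fills=none; bids=[#1:1@99] asks=[-]
After op 2 cancel(order #1): fills=none; bids=[-] asks=[-]
After op 3 [order #2] limit_sell(price=103, qty=7): fills=none; bids=[-] asks=[#2:7@103]
After op 4 [order #3] market_buy(qty=8): fills=#3x#2:7@103; bids=[-] asks=[-]
After op 5 [order #4] limit_sell(price=97, qty=1): fills=none; bids=[-] asks=[#4:1@97]
After op 6 [order #5] limit_buy(price=99, qty=2): fills=#5x#4:1@97; bids=[#5:1@99] asks=[-]
After op 7 [order #6] market_buy(qty=5): fills=none; bids=[#5:1@99] asks=[-]
After op 8 [order #7] limit_sell(price=105, qty=7): fills=none; bids=[#5:1@99] asks=[#7:7@105]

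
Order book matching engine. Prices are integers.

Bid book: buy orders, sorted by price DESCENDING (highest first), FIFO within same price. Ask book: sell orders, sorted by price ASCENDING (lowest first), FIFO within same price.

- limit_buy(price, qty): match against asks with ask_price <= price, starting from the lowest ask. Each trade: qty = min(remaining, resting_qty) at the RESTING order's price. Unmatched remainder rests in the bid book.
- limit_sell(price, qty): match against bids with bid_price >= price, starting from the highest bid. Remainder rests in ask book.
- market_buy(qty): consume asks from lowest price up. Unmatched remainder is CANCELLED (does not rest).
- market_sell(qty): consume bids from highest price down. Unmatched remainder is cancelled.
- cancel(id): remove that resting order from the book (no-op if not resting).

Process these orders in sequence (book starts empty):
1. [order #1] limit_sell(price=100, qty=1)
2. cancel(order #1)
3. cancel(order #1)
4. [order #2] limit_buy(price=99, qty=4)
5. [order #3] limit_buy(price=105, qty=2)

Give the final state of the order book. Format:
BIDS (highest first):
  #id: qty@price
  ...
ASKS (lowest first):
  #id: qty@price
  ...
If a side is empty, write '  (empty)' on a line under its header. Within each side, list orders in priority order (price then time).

Answer: BIDS (highest first):
  #3: 2@105
  #2: 4@99
ASKS (lowest first):
  (empty)

Derivation:
After op 1 [order #1] limit_sell(price=100, qty=1): fills=none; bids=[-] asks=[#1:1@100]
After op 2 cancel(order #1): fills=none; bids=[-] asks=[-]
After op 3 cancel(order #1): fills=none; bids=[-] asks=[-]
After op 4 [order #2] limit_buy(price=99, qty=4): fills=none; bids=[#2:4@99] asks=[-]
After op 5 [order #3] limit_buy(price=105, qty=2): fills=none; bids=[#3:2@105 #2:4@99] asks=[-]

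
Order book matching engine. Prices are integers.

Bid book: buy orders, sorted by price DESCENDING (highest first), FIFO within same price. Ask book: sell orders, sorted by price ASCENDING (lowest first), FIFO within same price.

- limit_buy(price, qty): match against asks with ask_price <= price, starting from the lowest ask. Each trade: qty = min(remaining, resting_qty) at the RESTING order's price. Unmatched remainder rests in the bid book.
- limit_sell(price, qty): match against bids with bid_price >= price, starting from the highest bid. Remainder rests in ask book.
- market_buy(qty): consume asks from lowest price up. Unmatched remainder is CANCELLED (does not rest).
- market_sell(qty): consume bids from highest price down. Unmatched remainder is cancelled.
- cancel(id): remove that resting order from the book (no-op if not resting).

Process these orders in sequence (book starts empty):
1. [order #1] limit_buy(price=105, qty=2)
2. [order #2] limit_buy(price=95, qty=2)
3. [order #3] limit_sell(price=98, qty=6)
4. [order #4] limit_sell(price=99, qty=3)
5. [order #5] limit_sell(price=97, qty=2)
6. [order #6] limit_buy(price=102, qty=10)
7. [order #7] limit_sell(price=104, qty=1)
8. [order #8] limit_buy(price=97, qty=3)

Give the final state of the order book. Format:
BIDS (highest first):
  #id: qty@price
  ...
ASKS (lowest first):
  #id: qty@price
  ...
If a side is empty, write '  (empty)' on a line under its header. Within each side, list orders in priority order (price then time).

Answer: BIDS (highest first):
  #6: 1@102
  #8: 3@97
  #2: 2@95
ASKS (lowest first):
  #7: 1@104

Derivation:
After op 1 [order #1] limit_buy(price=105, qty=2): fills=none; bids=[#1:2@105] asks=[-]
After op 2 [order #2] limit_buy(price=95, qty=2): fills=none; bids=[#1:2@105 #2:2@95] asks=[-]
After op 3 [order #3] limit_sell(price=98, qty=6): fills=#1x#3:2@105; bids=[#2:2@95] asks=[#3:4@98]
After op 4 [order #4] limit_sell(price=99, qty=3): fills=none; bids=[#2:2@95] asks=[#3:4@98 #4:3@99]
After op 5 [order #5] limit_sell(price=97, qty=2): fills=none; bids=[#2:2@95] asks=[#5:2@97 #3:4@98 #4:3@99]
After op 6 [order #6] limit_buy(price=102, qty=10): fills=#6x#5:2@97 #6x#3:4@98 #6x#4:3@99; bids=[#6:1@102 #2:2@95] asks=[-]
After op 7 [order #7] limit_sell(price=104, qty=1): fills=none; bids=[#6:1@102 #2:2@95] asks=[#7:1@104]
After op 8 [order #8] limit_buy(price=97, qty=3): fills=none; bids=[#6:1@102 #8:3@97 #2:2@95] asks=[#7:1@104]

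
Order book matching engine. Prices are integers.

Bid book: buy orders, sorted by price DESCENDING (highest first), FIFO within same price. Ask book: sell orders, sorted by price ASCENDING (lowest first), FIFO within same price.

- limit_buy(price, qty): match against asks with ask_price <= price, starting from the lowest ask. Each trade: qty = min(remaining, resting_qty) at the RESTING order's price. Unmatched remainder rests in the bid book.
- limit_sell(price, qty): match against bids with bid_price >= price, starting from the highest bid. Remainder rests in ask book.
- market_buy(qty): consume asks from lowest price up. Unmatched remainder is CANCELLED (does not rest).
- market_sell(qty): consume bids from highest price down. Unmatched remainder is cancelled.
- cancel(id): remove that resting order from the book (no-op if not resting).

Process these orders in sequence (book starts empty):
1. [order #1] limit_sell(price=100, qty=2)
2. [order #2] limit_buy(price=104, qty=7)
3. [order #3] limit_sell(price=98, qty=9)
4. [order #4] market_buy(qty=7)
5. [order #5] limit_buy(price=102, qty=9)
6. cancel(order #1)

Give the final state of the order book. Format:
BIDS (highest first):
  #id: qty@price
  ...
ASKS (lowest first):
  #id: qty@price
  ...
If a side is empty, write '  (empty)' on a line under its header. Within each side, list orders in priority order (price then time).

After op 1 [order #1] limit_sell(price=100, qty=2): fills=none; bids=[-] asks=[#1:2@100]
After op 2 [order #2] limit_buy(price=104, qty=7): fills=#2x#1:2@100; bids=[#2:5@104] asks=[-]
After op 3 [order #3] limit_sell(price=98, qty=9): fills=#2x#3:5@104; bids=[-] asks=[#3:4@98]
After op 4 [order #4] market_buy(qty=7): fills=#4x#3:4@98; bids=[-] asks=[-]
After op 5 [order #5] limit_buy(price=102, qty=9): fills=none; bids=[#5:9@102] asks=[-]
After op 6 cancel(order #1): fills=none; bids=[#5:9@102] asks=[-]

Answer: BIDS (highest first):
  #5: 9@102
ASKS (lowest first):
  (empty)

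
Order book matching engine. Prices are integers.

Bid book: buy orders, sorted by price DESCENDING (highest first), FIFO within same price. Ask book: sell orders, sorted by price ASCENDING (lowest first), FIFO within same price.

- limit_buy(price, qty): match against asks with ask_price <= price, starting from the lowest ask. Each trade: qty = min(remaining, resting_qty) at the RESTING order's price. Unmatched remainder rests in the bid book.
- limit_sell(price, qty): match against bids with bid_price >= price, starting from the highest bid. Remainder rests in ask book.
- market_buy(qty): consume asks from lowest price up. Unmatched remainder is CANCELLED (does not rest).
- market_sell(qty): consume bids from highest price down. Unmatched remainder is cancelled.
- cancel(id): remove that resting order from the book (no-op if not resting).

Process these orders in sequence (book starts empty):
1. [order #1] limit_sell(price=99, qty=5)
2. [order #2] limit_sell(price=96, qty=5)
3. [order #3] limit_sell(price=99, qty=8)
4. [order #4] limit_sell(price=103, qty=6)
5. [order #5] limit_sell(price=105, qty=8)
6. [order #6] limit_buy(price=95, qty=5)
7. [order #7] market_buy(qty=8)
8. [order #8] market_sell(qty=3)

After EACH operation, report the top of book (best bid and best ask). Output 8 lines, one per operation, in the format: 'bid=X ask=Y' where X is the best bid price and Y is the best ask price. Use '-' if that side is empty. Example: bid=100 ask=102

After op 1 [order #1] limit_sell(price=99, qty=5): fills=none; bids=[-] asks=[#1:5@99]
After op 2 [order #2] limit_sell(price=96, qty=5): fills=none; bids=[-] asks=[#2:5@96 #1:5@99]
After op 3 [order #3] limit_sell(price=99, qty=8): fills=none; bids=[-] asks=[#2:5@96 #1:5@99 #3:8@99]
After op 4 [order #4] limit_sell(price=103, qty=6): fills=none; bids=[-] asks=[#2:5@96 #1:5@99 #3:8@99 #4:6@103]
After op 5 [order #5] limit_sell(price=105, qty=8): fills=none; bids=[-] asks=[#2:5@96 #1:5@99 #3:8@99 #4:6@103 #5:8@105]
After op 6 [order #6] limit_buy(price=95, qty=5): fills=none; bids=[#6:5@95] asks=[#2:5@96 #1:5@99 #3:8@99 #4:6@103 #5:8@105]
After op 7 [order #7] market_buy(qty=8): fills=#7x#2:5@96 #7x#1:3@99; bids=[#6:5@95] asks=[#1:2@99 #3:8@99 #4:6@103 #5:8@105]
After op 8 [order #8] market_sell(qty=3): fills=#6x#8:3@95; bids=[#6:2@95] asks=[#1:2@99 #3:8@99 #4:6@103 #5:8@105]

Answer: bid=- ask=99
bid=- ask=96
bid=- ask=96
bid=- ask=96
bid=- ask=96
bid=95 ask=96
bid=95 ask=99
bid=95 ask=99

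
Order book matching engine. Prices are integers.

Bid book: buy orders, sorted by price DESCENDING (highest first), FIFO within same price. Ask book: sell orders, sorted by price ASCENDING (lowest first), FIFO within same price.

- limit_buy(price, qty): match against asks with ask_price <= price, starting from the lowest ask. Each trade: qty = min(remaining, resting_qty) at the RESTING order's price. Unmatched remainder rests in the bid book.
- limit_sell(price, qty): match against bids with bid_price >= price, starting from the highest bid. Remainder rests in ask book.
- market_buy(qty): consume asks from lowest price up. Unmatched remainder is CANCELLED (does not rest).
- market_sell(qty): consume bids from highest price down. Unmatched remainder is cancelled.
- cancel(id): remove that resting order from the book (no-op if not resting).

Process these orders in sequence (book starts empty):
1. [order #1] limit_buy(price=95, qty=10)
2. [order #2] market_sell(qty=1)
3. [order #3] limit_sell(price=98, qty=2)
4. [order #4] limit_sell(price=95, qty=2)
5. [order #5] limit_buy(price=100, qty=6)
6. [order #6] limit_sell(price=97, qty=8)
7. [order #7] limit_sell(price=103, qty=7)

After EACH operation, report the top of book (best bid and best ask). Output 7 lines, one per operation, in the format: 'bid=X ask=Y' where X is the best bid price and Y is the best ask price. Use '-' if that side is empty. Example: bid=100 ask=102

After op 1 [order #1] limit_buy(price=95, qty=10): fills=none; bids=[#1:10@95] asks=[-]
After op 2 [order #2] market_sell(qty=1): fills=#1x#2:1@95; bids=[#1:9@95] asks=[-]
After op 3 [order #3] limit_sell(price=98, qty=2): fills=none; bids=[#1:9@95] asks=[#3:2@98]
After op 4 [order #4] limit_sell(price=95, qty=2): fills=#1x#4:2@95; bids=[#1:7@95] asks=[#3:2@98]
After op 5 [order #5] limit_buy(price=100, qty=6): fills=#5x#3:2@98; bids=[#5:4@100 #1:7@95] asks=[-]
After op 6 [order #6] limit_sell(price=97, qty=8): fills=#5x#6:4@100; bids=[#1:7@95] asks=[#6:4@97]
After op 7 [order #7] limit_sell(price=103, qty=7): fills=none; bids=[#1:7@95] asks=[#6:4@97 #7:7@103]

Answer: bid=95 ask=-
bid=95 ask=-
bid=95 ask=98
bid=95 ask=98
bid=100 ask=-
bid=95 ask=97
bid=95 ask=97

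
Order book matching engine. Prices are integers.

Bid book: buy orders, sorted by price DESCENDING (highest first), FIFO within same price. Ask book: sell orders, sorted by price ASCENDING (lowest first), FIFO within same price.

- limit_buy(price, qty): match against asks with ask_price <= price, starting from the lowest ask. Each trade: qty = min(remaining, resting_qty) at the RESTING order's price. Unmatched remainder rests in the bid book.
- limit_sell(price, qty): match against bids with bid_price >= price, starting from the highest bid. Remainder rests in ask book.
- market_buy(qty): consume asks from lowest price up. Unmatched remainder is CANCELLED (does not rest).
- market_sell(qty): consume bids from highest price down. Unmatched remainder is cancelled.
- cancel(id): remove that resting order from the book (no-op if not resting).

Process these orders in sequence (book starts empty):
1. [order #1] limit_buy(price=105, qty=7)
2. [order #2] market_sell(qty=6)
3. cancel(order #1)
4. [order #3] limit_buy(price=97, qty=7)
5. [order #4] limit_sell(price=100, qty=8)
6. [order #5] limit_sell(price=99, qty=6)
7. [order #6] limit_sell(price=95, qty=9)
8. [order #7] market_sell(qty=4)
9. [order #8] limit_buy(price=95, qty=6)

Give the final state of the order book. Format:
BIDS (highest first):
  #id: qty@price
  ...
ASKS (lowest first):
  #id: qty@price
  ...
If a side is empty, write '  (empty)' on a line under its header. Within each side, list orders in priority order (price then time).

Answer: BIDS (highest first):
  #8: 4@95
ASKS (lowest first):
  #5: 6@99
  #4: 8@100

Derivation:
After op 1 [order #1] limit_buy(price=105, qty=7): fills=none; bids=[#1:7@105] asks=[-]
After op 2 [order #2] market_sell(qty=6): fills=#1x#2:6@105; bids=[#1:1@105] asks=[-]
After op 3 cancel(order #1): fills=none; bids=[-] asks=[-]
After op 4 [order #3] limit_buy(price=97, qty=7): fills=none; bids=[#3:7@97] asks=[-]
After op 5 [order #4] limit_sell(price=100, qty=8): fills=none; bids=[#3:7@97] asks=[#4:8@100]
After op 6 [order #5] limit_sell(price=99, qty=6): fills=none; bids=[#3:7@97] asks=[#5:6@99 #4:8@100]
After op 7 [order #6] limit_sell(price=95, qty=9): fills=#3x#6:7@97; bids=[-] asks=[#6:2@95 #5:6@99 #4:8@100]
After op 8 [order #7] market_sell(qty=4): fills=none; bids=[-] asks=[#6:2@95 #5:6@99 #4:8@100]
After op 9 [order #8] limit_buy(price=95, qty=6): fills=#8x#6:2@95; bids=[#8:4@95] asks=[#5:6@99 #4:8@100]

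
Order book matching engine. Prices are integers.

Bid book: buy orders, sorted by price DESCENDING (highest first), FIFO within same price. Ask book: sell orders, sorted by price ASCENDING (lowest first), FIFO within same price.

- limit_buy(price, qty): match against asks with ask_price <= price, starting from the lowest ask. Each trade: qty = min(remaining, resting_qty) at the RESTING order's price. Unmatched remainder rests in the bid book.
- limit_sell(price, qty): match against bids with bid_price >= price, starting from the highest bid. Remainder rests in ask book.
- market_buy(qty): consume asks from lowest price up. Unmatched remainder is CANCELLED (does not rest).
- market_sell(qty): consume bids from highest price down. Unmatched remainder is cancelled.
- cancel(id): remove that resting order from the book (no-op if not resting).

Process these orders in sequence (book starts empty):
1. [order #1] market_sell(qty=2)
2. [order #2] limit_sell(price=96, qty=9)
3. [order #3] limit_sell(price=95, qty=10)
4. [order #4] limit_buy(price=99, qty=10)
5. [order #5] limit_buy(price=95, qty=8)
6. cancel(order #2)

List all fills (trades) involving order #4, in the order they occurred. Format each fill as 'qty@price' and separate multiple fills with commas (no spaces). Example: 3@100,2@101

Answer: 10@95

Derivation:
After op 1 [order #1] market_sell(qty=2): fills=none; bids=[-] asks=[-]
After op 2 [order #2] limit_sell(price=96, qty=9): fills=none; bids=[-] asks=[#2:9@96]
After op 3 [order #3] limit_sell(price=95, qty=10): fills=none; bids=[-] asks=[#3:10@95 #2:9@96]
After op 4 [order #4] limit_buy(price=99, qty=10): fills=#4x#3:10@95; bids=[-] asks=[#2:9@96]
After op 5 [order #5] limit_buy(price=95, qty=8): fills=none; bids=[#5:8@95] asks=[#2:9@96]
After op 6 cancel(order #2): fills=none; bids=[#5:8@95] asks=[-]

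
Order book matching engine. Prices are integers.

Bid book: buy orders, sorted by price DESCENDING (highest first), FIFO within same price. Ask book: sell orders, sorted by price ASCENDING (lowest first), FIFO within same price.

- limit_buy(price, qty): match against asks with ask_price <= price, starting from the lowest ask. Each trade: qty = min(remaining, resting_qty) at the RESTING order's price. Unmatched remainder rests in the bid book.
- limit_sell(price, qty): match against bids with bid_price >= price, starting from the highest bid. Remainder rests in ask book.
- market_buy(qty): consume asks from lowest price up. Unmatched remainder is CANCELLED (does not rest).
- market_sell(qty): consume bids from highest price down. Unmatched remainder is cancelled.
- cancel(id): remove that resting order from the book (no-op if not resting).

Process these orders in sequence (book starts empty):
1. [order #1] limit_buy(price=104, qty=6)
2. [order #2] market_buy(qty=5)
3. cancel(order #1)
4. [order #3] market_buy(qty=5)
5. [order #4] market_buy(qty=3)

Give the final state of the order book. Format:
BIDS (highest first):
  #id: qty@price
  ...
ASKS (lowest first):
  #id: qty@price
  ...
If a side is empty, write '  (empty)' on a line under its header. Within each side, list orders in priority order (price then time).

Answer: BIDS (highest first):
  (empty)
ASKS (lowest first):
  (empty)

Derivation:
After op 1 [order #1] limit_buy(price=104, qty=6): fills=none; bids=[#1:6@104] asks=[-]
After op 2 [order #2] market_buy(qty=5): fills=none; bids=[#1:6@104] asks=[-]
After op 3 cancel(order #1): fills=none; bids=[-] asks=[-]
After op 4 [order #3] market_buy(qty=5): fills=none; bids=[-] asks=[-]
After op 5 [order #4] market_buy(qty=3): fills=none; bids=[-] asks=[-]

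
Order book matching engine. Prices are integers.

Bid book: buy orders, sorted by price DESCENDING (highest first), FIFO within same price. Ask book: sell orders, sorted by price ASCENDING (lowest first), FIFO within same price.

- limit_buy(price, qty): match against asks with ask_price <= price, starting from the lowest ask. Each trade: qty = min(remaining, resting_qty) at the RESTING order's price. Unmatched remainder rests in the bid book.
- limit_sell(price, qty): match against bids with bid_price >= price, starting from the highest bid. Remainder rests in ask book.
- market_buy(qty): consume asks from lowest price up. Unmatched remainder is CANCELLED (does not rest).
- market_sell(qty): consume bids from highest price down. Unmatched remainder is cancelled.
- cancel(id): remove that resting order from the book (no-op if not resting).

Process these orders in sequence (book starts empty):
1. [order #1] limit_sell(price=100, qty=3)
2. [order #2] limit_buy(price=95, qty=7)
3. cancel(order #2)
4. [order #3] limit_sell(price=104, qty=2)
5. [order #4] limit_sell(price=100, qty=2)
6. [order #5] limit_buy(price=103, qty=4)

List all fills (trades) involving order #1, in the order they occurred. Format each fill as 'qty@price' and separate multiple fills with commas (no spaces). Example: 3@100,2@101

After op 1 [order #1] limit_sell(price=100, qty=3): fills=none; bids=[-] asks=[#1:3@100]
After op 2 [order #2] limit_buy(price=95, qty=7): fills=none; bids=[#2:7@95] asks=[#1:3@100]
After op 3 cancel(order #2): fills=none; bids=[-] asks=[#1:3@100]
After op 4 [order #3] limit_sell(price=104, qty=2): fills=none; bids=[-] asks=[#1:3@100 #3:2@104]
After op 5 [order #4] limit_sell(price=100, qty=2): fills=none; bids=[-] asks=[#1:3@100 #4:2@100 #3:2@104]
After op 6 [order #5] limit_buy(price=103, qty=4): fills=#5x#1:3@100 #5x#4:1@100; bids=[-] asks=[#4:1@100 #3:2@104]

Answer: 3@100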